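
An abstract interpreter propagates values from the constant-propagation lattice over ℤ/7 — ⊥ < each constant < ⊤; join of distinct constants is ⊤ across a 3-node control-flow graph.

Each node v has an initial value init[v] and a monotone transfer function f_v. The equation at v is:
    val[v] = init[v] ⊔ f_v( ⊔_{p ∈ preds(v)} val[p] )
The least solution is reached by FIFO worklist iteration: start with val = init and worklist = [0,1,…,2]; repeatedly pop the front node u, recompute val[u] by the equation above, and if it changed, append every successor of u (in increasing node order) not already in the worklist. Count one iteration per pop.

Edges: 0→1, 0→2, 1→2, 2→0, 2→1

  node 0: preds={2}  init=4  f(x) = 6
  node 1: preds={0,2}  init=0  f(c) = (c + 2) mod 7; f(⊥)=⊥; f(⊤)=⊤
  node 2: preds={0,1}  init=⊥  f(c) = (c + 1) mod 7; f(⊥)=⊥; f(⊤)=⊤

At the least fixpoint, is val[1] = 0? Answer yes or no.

Worklist (5 pops):
  #1 pop 0: in=⊥ → ⊤ (was 4); enqueue []
  #2 pop 1: in=⊤ → ⊤ (was 0); enqueue []
  #3 pop 2: in=⊤ → ⊤ (was ⊥); enqueue [0,1]
  #4 pop 0: in=⊤ → ⊤ (no change)
  #5 pop 1: in=⊤ → ⊤ (no change)

Fixpoint:
  val[0] = ⊤
  val[1] = ⊤
  val[2] = ⊤

no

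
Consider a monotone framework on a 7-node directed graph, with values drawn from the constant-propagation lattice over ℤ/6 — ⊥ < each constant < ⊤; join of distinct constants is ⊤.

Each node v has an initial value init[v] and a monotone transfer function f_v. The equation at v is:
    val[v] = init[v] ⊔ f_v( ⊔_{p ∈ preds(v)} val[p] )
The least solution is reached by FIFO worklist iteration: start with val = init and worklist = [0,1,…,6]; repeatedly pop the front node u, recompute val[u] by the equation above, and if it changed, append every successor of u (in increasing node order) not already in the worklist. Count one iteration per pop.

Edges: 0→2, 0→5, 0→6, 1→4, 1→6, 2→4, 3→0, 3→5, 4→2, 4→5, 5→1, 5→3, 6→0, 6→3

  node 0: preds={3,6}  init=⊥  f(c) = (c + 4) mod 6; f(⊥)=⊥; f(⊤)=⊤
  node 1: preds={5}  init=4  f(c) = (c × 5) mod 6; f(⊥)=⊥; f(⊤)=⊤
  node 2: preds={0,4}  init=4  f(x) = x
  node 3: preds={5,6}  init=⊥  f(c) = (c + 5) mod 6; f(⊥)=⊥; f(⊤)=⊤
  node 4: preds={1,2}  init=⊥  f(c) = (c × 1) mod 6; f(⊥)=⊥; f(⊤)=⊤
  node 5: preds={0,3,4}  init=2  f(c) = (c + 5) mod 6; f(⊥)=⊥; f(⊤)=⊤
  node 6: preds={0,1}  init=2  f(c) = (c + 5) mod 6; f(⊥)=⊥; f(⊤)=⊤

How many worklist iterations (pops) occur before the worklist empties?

15

Trace (15 dequeues):
  [1] u=0 | in 2 | out 0 | prev ⊥ | push {}
  [2] u=1 | in 2 | out 4 | ==
  [3] u=2 | in 0 | out ⊤ | prev 4 | push {}
  [4] u=3 | in 2 | out 1 | prev ⊥ | push {0}
  [5] u=4 | in ⊤ | out ⊤ | prev ⊥ | push {2}
  [6] u=5 | in ⊤ | out ⊤ | prev 2 | push {1,3}
  [7] u=6 | in ⊤ | out ⊤ | prev 2 | push {}
  [8] u=0 | in ⊤ | out ⊤ | prev 0 | push {5,6}
  [9] u=2 | in ⊤ | out ⊤ | ==
  [10] u=1 | in ⊤ | out ⊤ | prev 4 | push {4}
  [11] u=3 | in ⊤ | out ⊤ | prev 1 | push {0}
  [12] u=5 | in ⊤ | out ⊤ | ==
  [13] u=6 | in ⊤ | out ⊤ | ==
  [14] u=4 | in ⊤ | out ⊤ | ==
  [15] u=0 | in ⊤ | out ⊤ | ==

Converged values:
  [0] ⊤
  [1] ⊤
  [2] ⊤
  [3] ⊤
  [4] ⊤
  [5] ⊤
  [6] ⊤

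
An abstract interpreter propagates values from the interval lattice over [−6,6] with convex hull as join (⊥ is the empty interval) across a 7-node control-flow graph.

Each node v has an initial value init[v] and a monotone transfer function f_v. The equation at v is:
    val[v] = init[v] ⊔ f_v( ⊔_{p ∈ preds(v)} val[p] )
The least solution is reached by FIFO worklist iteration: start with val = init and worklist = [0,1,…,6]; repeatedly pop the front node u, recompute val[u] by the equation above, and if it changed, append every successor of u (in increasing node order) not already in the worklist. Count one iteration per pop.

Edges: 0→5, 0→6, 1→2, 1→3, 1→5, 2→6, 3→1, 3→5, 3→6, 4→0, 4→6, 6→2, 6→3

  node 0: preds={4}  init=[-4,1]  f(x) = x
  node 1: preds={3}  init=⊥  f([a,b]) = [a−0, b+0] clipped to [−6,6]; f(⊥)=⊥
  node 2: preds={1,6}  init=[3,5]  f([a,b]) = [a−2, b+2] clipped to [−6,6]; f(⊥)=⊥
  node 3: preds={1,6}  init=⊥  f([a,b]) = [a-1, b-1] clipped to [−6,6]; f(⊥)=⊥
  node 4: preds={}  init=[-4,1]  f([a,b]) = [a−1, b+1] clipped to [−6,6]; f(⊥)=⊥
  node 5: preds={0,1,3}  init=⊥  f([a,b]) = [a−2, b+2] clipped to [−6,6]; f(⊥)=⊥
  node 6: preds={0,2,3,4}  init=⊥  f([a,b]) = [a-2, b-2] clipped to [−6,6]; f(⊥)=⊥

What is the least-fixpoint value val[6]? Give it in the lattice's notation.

Trace (14 dequeues):
  [1] u=0 | in [-4,1] | out [-4,1] | ==
  [2] u=1 | in ⊥ | out ⊥ | ==
  [3] u=2 | in ⊥ | out [3,5] | ==
  [4] u=3 | in ⊥ | out ⊥ | ==
  [5] u=4 | in ⊥ | out [-4,1] | ==
  [6] u=5 | in [-4,1] | out [-6,3] | prev ⊥ | push {}
  [7] u=6 | in [-4,5] | out [-6,3] | prev ⊥ | push {2,3}
  [8] u=2 | in [-6,3] | out [-6,5] | prev [3,5] | push {6}
  [9] u=3 | in [-6,3] | out [-6,2] | prev ⊥ | push {1,5}
  [10] u=6 | in [-6,5] | out [-6,3] | ==
  [11] u=1 | in [-6,2] | out [-6,2] | prev ⊥ | push {2,3}
  [12] u=5 | in [-6,2] | out [-6,4] | prev [-6,3] | push {}
  [13] u=2 | in [-6,3] | out [-6,5] | ==
  [14] u=3 | in [-6,3] | out [-6,2] | ==

Converged values:
  [0] [-4,1]
  [1] [-6,2]
  [2] [-6,5]
  [3] [-6,2]
  [4] [-4,1]
  [5] [-6,4]
  [6] [-6,3]

[-6,3]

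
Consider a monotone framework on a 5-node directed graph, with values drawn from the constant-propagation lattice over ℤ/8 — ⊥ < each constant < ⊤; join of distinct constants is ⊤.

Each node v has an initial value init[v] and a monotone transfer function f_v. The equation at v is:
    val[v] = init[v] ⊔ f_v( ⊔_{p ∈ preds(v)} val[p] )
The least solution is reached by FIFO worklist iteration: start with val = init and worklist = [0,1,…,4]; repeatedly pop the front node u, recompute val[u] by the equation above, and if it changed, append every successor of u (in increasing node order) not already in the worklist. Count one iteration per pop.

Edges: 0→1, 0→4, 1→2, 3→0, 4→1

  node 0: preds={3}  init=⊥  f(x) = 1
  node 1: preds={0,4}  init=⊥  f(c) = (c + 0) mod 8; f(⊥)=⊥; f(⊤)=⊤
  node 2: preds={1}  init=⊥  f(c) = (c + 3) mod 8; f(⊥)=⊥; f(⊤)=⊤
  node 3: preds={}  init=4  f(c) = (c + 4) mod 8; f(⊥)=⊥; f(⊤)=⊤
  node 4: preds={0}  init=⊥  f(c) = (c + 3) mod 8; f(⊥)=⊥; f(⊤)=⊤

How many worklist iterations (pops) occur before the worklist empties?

7

Trace (7 dequeues):
  [1] u=0 | in 4 | out 1 | prev ⊥ | push {}
  [2] u=1 | in 1 | out 1 | prev ⊥ | push {}
  [3] u=2 | in 1 | out 4 | prev ⊥ | push {}
  [4] u=3 | in ⊥ | out 4 | ==
  [5] u=4 | in 1 | out 4 | prev ⊥ | push {1}
  [6] u=1 | in ⊤ | out ⊤ | prev 1 | push {2}
  [7] u=2 | in ⊤ | out ⊤ | prev 4 | push {}

Converged values:
  [0] 1
  [1] ⊤
  [2] ⊤
  [3] 4
  [4] 4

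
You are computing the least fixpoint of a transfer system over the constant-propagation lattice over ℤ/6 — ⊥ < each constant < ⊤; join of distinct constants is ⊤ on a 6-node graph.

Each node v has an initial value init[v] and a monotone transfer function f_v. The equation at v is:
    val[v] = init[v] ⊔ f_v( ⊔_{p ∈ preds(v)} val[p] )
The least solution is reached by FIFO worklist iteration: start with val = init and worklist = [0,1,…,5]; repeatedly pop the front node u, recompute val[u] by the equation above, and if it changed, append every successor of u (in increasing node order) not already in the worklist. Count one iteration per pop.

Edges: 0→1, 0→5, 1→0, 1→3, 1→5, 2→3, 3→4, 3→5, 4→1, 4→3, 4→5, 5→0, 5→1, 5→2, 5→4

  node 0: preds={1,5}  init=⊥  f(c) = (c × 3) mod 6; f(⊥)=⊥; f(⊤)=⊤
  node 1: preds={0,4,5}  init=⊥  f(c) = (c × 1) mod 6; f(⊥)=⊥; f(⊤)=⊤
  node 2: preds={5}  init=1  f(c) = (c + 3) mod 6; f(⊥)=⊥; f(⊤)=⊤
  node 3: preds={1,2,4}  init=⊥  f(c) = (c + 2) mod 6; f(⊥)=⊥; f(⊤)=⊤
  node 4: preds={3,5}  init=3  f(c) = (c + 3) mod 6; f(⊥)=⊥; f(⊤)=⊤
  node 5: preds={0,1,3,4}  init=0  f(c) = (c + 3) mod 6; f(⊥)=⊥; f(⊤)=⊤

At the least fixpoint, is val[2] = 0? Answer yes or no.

no

Worklist (12 pops):
  #1 pop 0: in=0 → 0 (was ⊥); enqueue []
  #2 pop 1: in=⊤ → ⊤ (was ⊥); enqueue [0]
  #3 pop 2: in=0 → ⊤ (was 1); enqueue []
  #4 pop 3: in=⊤ → ⊤ (was ⊥); enqueue []
  #5 pop 4: in=⊤ → ⊤ (was 3); enqueue [1,3]
  #6 pop 5: in=⊤ → ⊤ (was 0); enqueue [2,4]
  #7 pop 0: in=⊤ → ⊤ (was 0); enqueue [5]
  #8 pop 1: in=⊤ → ⊤ (no change)
  #9 pop 3: in=⊤ → ⊤ (no change)
  #10 pop 2: in=⊤ → ⊤ (no change)
  #11 pop 4: in=⊤ → ⊤ (no change)
  #12 pop 5: in=⊤ → ⊤ (no change)

Fixpoint:
  val[0] = ⊤
  val[1] = ⊤
  val[2] = ⊤
  val[3] = ⊤
  val[4] = ⊤
  val[5] = ⊤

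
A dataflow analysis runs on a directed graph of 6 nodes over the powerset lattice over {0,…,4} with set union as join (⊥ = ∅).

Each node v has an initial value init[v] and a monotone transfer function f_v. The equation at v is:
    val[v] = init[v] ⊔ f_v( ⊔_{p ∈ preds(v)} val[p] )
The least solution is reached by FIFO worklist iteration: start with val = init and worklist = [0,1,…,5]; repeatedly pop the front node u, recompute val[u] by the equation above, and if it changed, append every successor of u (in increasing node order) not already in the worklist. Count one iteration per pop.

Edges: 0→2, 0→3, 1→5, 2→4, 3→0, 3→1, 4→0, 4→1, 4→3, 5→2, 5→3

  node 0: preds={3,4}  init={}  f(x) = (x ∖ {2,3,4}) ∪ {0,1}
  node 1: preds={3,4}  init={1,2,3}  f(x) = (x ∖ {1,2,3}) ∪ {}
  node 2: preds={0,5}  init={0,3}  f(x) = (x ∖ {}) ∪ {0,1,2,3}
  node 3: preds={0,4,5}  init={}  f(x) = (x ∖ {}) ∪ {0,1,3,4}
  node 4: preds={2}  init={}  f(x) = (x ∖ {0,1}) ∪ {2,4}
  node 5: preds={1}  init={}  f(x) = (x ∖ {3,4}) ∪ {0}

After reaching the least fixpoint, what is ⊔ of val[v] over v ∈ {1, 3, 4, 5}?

{0,1,2,3,4}

Worklist (13 pops):
  #1 pop 0: in={} → {0,1} (was {}); enqueue []
  #2 pop 1: in={} → {1,2,3} (no change)
  #3 pop 2: in={0,1} → {0,1,2,3} (was {0,3}); enqueue []
  #4 pop 3: in={0,1} → {0,1,3,4} (was {}); enqueue [0,1]
  #5 pop 4: in={0,1,2,3} → {2,3,4} (was {}); enqueue [3]
  #6 pop 5: in={1,2,3} → {0,1,2} (was {}); enqueue [2]
  #7 pop 0: in={0,1,2,3,4} → {0,1} (no change)
  #8 pop 1: in={0,1,2,3,4} → {0,1,2,3,4} (was {1,2,3}); enqueue [5]
  #9 pop 3: in={0,1,2,3,4} → {0,1,2,3,4} (was {0,1,3,4}); enqueue [0,1]
  #10 pop 2: in={0,1,2} → {0,1,2,3} (no change)
  #11 pop 5: in={0,1,2,3,4} → {0,1,2} (no change)
  #12 pop 0: in={0,1,2,3,4} → {0,1} (no change)
  #13 pop 1: in={0,1,2,3,4} → {0,1,2,3,4} (no change)

Fixpoint:
  val[0] = {0,1}
  val[1] = {0,1,2,3,4}
  val[2] = {0,1,2,3}
  val[3] = {0,1,2,3,4}
  val[4] = {2,3,4}
  val[5] = {0,1,2}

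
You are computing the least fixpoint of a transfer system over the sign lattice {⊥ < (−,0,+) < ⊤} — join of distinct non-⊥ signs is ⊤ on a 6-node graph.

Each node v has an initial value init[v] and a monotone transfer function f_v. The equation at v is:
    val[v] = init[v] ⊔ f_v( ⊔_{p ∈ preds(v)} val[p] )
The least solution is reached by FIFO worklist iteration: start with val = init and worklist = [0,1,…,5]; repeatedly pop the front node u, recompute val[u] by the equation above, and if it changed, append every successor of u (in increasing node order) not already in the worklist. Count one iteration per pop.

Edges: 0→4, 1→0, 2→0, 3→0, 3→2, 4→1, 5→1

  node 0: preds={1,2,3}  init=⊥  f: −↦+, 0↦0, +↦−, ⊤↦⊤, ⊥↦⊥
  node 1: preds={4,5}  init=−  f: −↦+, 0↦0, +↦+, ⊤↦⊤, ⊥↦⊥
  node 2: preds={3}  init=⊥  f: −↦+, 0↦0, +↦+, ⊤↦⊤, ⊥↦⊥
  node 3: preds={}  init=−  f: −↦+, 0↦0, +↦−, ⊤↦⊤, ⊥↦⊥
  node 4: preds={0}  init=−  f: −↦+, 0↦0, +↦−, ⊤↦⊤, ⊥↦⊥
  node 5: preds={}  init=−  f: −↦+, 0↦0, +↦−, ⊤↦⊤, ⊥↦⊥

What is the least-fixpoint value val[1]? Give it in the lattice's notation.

Iteration log — 9 steps:
  step 1. node 0  ⊔preds=−  new=+  old=⊥  +wl: 
  step 2. node 1  ⊔preds=−  new=⊤  old=−  +wl: 0
  step 3. node 2  ⊔preds=−  new=+  old=⊥  +wl: 
  step 4. node 3  ⊔preds=⊥  new=−  stable
  step 5. node 4  ⊔preds=+  new=−  stable
  step 6. node 5  ⊔preds=⊥  new=−  stable
  step 7. node 0  ⊔preds=⊤  new=⊤  old=+  +wl: 4
  step 8. node 4  ⊔preds=⊤  new=⊤  old=−  +wl: 1
  step 9. node 1  ⊔preds=⊤  new=⊤  stable

Least fixpoint reached:
  node 0: ⊤
  node 1: ⊤
  node 2: +
  node 3: −
  node 4: ⊤
  node 5: −

⊤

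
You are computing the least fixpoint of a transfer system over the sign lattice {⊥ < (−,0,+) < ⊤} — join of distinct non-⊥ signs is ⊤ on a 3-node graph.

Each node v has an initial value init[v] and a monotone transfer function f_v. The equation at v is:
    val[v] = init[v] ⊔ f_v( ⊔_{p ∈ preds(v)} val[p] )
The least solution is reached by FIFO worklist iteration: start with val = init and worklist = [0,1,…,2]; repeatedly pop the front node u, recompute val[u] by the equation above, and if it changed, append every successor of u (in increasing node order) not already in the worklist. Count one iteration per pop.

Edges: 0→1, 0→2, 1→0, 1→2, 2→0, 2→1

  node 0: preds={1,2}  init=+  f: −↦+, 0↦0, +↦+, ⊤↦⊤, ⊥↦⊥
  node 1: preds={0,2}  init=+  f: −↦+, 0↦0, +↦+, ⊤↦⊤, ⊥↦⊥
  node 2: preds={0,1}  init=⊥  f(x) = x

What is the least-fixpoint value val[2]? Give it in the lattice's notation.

Trace (5 dequeues):
  [1] u=0 | in + | out + | ==
  [2] u=1 | in + | out + | ==
  [3] u=2 | in + | out + | prev ⊥ | push {0,1}
  [4] u=0 | in + | out + | ==
  [5] u=1 | in + | out + | ==

Converged values:
  [0] +
  [1] +
  [2] +

+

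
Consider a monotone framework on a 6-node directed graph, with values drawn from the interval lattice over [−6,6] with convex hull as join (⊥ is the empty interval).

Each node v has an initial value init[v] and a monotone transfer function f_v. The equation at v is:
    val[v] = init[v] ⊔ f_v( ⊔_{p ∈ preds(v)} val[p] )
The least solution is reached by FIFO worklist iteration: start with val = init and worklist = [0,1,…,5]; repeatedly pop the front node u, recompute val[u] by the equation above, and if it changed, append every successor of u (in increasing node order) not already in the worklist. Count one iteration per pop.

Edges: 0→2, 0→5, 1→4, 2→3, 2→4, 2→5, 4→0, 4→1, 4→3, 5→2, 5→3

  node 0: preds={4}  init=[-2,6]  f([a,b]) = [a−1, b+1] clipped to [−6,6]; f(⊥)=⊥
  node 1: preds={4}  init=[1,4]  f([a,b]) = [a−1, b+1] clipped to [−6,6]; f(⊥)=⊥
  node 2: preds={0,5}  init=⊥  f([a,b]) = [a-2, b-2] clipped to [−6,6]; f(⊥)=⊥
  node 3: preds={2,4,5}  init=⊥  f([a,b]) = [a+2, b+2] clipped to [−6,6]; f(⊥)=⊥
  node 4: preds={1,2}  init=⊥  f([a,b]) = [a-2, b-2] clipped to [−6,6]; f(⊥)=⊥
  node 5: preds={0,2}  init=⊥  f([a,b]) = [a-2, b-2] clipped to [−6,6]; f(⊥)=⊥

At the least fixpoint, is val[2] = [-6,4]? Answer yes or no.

yes

Iteration log — 13 steps:
  step 1. node 0  ⊔preds=⊥  new=[-2,6]  stable
  step 2. node 1  ⊔preds=⊥  new=[1,4]  stable
  step 3. node 2  ⊔preds=[-2,6]  new=[-4,4]  old=⊥  +wl: 
  step 4. node 3  ⊔preds=[-4,4]  new=[-2,6]  old=⊥  +wl: 
  step 5. node 4  ⊔preds=[-4,4]  new=[-6,2]  old=⊥  +wl: 0,1,3
  step 6. node 5  ⊔preds=[-4,6]  new=[-6,4]  old=⊥  +wl: 2
  step 7. node 0  ⊔preds=[-6,2]  new=[-6,6]  old=[-2,6]  +wl: 5
  step 8. node 1  ⊔preds=[-6,2]  new=[-6,4]  old=[1,4]  +wl: 4
  step 9. node 3  ⊔preds=[-6,4]  new=[-4,6]  old=[-2,6]  +wl: 
  step 10. node 2  ⊔preds=[-6,6]  new=[-6,4]  old=[-4,4]  +wl: 3
  step 11. node 5  ⊔preds=[-6,6]  new=[-6,4]  stable
  step 12. node 4  ⊔preds=[-6,4]  new=[-6,2]  stable
  step 13. node 3  ⊔preds=[-6,4]  new=[-4,6]  stable

Least fixpoint reached:
  node 0: [-6,6]
  node 1: [-6,4]
  node 2: [-6,4]
  node 3: [-4,6]
  node 4: [-6,2]
  node 5: [-6,4]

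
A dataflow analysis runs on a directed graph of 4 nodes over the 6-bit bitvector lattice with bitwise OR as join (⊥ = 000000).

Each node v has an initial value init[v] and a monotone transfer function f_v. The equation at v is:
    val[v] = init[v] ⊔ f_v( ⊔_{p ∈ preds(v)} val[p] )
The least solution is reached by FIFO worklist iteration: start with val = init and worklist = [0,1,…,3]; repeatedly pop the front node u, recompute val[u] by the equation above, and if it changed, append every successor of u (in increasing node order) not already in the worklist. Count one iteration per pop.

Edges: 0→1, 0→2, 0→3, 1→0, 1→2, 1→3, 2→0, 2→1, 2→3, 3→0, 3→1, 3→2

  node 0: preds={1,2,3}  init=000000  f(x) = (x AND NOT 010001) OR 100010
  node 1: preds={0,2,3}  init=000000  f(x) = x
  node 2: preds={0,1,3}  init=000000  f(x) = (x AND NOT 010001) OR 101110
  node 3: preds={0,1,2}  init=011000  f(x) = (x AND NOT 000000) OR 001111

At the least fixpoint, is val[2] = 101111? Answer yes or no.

Trace (9 dequeues):
  [1] u=0 | in 011000 | out 101010 | prev 000000 | push {}
  [2] u=1 | in 111010 | out 111010 | prev 000000 | push {0}
  [3] u=2 | in 111010 | out 101110 | prev 000000 | push {1}
  [4] u=3 | in 111110 | out 111111 | prev 011000 | push {2}
  [5] u=0 | in 111111 | out 101110 | prev 101010 | push {3}
  [6] u=1 | in 111111 | out 111111 | prev 111010 | push {0}
  [7] u=2 | in 111111 | out 101110 | ==
  [8] u=3 | in 111111 | out 111111 | ==
  [9] u=0 | in 111111 | out 101110 | ==

Converged values:
  [0] 101110
  [1] 111111
  [2] 101110
  [3] 111111

no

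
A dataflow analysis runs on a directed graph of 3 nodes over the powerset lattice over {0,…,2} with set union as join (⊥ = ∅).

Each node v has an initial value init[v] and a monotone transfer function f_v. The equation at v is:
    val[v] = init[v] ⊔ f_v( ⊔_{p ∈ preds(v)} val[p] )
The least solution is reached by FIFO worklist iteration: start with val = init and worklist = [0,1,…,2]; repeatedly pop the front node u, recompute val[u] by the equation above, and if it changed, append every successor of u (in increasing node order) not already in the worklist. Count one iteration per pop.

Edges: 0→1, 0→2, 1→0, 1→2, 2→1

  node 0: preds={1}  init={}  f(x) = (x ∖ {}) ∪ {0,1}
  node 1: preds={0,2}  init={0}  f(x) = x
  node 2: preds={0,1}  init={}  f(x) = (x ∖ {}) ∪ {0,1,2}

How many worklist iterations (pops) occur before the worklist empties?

Iteration log — 8 steps:
  step 1. node 0  ⊔preds={0}  new={0,1}  old={}  +wl: 
  step 2. node 1  ⊔preds={0,1}  new={0,1}  old={0}  +wl: 0
  step 3. node 2  ⊔preds={0,1}  new={0,1,2}  old={}  +wl: 1
  step 4. node 0  ⊔preds={0,1}  new={0,1}  stable
  step 5. node 1  ⊔preds={0,1,2}  new={0,1,2}  old={0,1}  +wl: 0,2
  step 6. node 0  ⊔preds={0,1,2}  new={0,1,2}  old={0,1}  +wl: 1
  step 7. node 2  ⊔preds={0,1,2}  new={0,1,2}  stable
  step 8. node 1  ⊔preds={0,1,2}  new={0,1,2}  stable

Least fixpoint reached:
  node 0: {0,1,2}
  node 1: {0,1,2}
  node 2: {0,1,2}

8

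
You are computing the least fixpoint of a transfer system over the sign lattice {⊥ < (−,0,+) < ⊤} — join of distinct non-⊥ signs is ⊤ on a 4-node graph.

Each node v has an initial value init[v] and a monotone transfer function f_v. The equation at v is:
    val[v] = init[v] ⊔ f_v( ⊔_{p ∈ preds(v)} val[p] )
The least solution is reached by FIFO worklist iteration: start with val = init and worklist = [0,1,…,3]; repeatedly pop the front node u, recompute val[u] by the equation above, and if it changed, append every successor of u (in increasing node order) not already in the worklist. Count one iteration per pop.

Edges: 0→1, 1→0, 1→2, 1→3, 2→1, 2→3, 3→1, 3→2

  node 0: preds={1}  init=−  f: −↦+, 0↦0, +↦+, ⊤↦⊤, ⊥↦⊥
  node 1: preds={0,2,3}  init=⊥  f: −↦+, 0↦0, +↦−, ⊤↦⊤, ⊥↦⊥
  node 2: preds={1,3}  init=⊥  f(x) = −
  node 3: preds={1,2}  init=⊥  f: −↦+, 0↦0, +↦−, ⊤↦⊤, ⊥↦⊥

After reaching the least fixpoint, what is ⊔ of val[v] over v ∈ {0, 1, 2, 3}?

⊤

Trace (9 dequeues):
  [1] u=0 | in ⊥ | out − | ==
  [2] u=1 | in − | out + | prev ⊥ | push {0}
  [3] u=2 | in + | out − | prev ⊥ | push {1}
  [4] u=3 | in ⊤ | out ⊤ | prev ⊥ | push {2}
  [5] u=0 | in + | out ⊤ | prev − | push {}
  [6] u=1 | in ⊤ | out ⊤ | prev + | push {0,3}
  [7] u=2 | in ⊤ | out − | ==
  [8] u=0 | in ⊤ | out ⊤ | ==
  [9] u=3 | in ⊤ | out ⊤ | ==

Converged values:
  [0] ⊤
  [1] ⊤
  [2] −
  [3] ⊤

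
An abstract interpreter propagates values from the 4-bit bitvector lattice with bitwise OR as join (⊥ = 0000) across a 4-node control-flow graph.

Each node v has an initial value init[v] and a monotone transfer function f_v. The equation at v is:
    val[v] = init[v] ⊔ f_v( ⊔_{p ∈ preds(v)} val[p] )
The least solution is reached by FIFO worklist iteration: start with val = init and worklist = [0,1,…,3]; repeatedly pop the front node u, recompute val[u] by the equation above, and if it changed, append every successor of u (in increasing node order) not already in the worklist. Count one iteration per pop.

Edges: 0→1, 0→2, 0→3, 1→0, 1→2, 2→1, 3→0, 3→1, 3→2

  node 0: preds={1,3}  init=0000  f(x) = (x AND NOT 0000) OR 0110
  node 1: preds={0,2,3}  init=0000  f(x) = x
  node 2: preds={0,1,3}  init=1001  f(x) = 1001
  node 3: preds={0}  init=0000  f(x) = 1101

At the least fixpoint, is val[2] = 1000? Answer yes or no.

Worklist (8 pops):
  #1 pop 0: in=0000 → 0110 (was 0000); enqueue []
  #2 pop 1: in=1111 → 1111 (was 0000); enqueue [0]
  #3 pop 2: in=1111 → 1001 (no change)
  #4 pop 3: in=0110 → 1101 (was 0000); enqueue [1,2]
  #5 pop 0: in=1111 → 1111 (was 0110); enqueue [3]
  #6 pop 1: in=1111 → 1111 (no change)
  #7 pop 2: in=1111 → 1001 (no change)
  #8 pop 3: in=1111 → 1101 (no change)

Fixpoint:
  val[0] = 1111
  val[1] = 1111
  val[2] = 1001
  val[3] = 1101

no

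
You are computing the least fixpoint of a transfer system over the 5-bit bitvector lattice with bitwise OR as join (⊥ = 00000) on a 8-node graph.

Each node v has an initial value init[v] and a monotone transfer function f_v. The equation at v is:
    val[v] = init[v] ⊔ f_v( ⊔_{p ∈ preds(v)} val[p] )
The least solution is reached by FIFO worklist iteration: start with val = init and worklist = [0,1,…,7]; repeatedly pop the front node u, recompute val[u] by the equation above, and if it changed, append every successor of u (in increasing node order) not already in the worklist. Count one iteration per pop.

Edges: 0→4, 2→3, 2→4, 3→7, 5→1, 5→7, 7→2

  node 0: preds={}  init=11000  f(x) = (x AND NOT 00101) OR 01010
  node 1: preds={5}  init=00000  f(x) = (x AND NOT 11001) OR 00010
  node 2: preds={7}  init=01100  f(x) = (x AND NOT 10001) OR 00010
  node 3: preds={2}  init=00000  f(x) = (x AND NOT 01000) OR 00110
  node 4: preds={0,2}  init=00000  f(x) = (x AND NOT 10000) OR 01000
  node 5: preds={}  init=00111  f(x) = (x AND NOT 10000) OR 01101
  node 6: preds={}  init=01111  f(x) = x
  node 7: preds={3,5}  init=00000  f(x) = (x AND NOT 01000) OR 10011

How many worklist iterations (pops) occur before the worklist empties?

Iteration log — 10 steps:
  step 1. node 0  ⊔preds=00000  new=11010  old=11000  +wl: 
  step 2. node 1  ⊔preds=00111  new=00110  old=00000  +wl: 
  step 3. node 2  ⊔preds=00000  new=01110  old=01100  +wl: 
  step 4. node 3  ⊔preds=01110  new=00110  old=00000  +wl: 
  step 5. node 4  ⊔preds=11110  new=01110  old=00000  +wl: 
  step 6. node 5  ⊔preds=00000  new=01111  old=00111  +wl: 1
  step 7. node 6  ⊔preds=00000  new=01111  stable
  step 8. node 7  ⊔preds=01111  new=10111  old=00000  +wl: 2
  step 9. node 1  ⊔preds=01111  new=00110  stable
  step 10. node 2  ⊔preds=10111  new=01110  stable

Least fixpoint reached:
  node 0: 11010
  node 1: 00110
  node 2: 01110
  node 3: 00110
  node 4: 01110
  node 5: 01111
  node 6: 01111
  node 7: 10111

10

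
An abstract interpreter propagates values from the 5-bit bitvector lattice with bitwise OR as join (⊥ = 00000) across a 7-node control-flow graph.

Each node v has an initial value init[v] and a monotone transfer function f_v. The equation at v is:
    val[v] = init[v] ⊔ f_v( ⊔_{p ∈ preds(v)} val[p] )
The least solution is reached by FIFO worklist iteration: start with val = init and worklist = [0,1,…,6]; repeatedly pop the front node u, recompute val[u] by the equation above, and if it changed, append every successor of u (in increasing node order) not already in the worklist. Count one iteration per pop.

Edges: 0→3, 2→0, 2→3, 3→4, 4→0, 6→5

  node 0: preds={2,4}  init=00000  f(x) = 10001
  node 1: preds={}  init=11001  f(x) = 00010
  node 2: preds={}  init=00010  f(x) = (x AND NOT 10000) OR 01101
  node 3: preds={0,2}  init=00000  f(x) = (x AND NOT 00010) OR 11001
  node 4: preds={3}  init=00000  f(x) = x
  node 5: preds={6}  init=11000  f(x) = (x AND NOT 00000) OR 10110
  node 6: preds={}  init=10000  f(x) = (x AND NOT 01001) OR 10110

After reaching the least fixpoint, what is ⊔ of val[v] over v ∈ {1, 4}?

Worklist (9 pops):
  #1 pop 0: in=00010 → 10001 (was 00000); enqueue []
  #2 pop 1: in=00000 → 11011 (was 11001); enqueue []
  #3 pop 2: in=00000 → 01111 (was 00010); enqueue [0]
  #4 pop 3: in=11111 → 11101 (was 00000); enqueue []
  #5 pop 4: in=11101 → 11101 (was 00000); enqueue []
  #6 pop 5: in=10000 → 11110 (was 11000); enqueue []
  #7 pop 6: in=00000 → 10110 (was 10000); enqueue [5]
  #8 pop 0: in=11111 → 10001 (no change)
  #9 pop 5: in=10110 → 11110 (no change)

Fixpoint:
  val[0] = 10001
  val[1] = 11011
  val[2] = 01111
  val[3] = 11101
  val[4] = 11101
  val[5] = 11110
  val[6] = 10110

11111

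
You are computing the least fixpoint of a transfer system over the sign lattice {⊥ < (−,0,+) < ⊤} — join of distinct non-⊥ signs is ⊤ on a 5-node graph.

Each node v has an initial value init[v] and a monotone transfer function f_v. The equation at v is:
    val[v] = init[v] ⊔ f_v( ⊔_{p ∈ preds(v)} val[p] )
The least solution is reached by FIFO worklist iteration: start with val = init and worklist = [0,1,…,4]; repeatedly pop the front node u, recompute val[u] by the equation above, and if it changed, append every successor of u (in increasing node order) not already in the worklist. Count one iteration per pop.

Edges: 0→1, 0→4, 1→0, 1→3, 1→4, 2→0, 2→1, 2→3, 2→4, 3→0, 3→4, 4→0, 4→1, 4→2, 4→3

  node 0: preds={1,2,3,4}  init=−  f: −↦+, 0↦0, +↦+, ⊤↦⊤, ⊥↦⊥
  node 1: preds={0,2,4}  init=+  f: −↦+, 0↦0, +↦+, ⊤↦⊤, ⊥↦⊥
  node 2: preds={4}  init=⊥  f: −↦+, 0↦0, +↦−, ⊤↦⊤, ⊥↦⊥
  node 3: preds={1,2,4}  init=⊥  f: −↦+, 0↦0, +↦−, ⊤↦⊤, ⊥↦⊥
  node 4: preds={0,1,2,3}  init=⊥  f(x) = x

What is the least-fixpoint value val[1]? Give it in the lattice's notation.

⊤

Worklist (12 pops):
  #1 pop 0: in=+ → ⊤ (was −); enqueue []
  #2 pop 1: in=⊤ → ⊤ (was +); enqueue [0]
  #3 pop 2: in=⊥ → ⊥ (no change)
  #4 pop 3: in=⊤ → ⊤ (was ⊥); enqueue []
  #5 pop 4: in=⊤ → ⊤ (was ⊥); enqueue [1,2,3]
  #6 pop 0: in=⊤ → ⊤ (no change)
  #7 pop 1: in=⊤ → ⊤ (no change)
  #8 pop 2: in=⊤ → ⊤ (was ⊥); enqueue [0,1,4]
  #9 pop 3: in=⊤ → ⊤ (no change)
  #10 pop 0: in=⊤ → ⊤ (no change)
  #11 pop 1: in=⊤ → ⊤ (no change)
  #12 pop 4: in=⊤ → ⊤ (no change)

Fixpoint:
  val[0] = ⊤
  val[1] = ⊤
  val[2] = ⊤
  val[3] = ⊤
  val[4] = ⊤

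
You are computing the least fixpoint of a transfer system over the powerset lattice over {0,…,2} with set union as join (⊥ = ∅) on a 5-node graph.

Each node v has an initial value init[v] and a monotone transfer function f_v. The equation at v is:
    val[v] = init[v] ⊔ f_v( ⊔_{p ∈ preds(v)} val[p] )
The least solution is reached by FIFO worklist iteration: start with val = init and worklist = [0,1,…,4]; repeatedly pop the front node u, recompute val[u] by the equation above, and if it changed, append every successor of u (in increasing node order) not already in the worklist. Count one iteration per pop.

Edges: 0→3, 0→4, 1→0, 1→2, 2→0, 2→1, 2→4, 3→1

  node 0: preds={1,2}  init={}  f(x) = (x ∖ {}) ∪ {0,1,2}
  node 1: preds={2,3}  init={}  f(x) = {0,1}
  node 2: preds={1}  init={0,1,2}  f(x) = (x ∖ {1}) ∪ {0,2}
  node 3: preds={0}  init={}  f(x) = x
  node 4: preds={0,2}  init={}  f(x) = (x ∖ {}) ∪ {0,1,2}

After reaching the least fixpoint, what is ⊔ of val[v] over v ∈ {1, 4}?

Iteration log — 7 steps:
  step 1. node 0  ⊔preds={0,1,2}  new={0,1,2}  old={}  +wl: 
  step 2. node 1  ⊔preds={0,1,2}  new={0,1}  old={}  +wl: 0
  step 3. node 2  ⊔preds={0,1}  new={0,1,2}  stable
  step 4. node 3  ⊔preds={0,1,2}  new={0,1,2}  old={}  +wl: 1
  step 5. node 4  ⊔preds={0,1,2}  new={0,1,2}  old={}  +wl: 
  step 6. node 0  ⊔preds={0,1,2}  new={0,1,2}  stable
  step 7. node 1  ⊔preds={0,1,2}  new={0,1}  stable

Least fixpoint reached:
  node 0: {0,1,2}
  node 1: {0,1}
  node 2: {0,1,2}
  node 3: {0,1,2}
  node 4: {0,1,2}

{0,1,2}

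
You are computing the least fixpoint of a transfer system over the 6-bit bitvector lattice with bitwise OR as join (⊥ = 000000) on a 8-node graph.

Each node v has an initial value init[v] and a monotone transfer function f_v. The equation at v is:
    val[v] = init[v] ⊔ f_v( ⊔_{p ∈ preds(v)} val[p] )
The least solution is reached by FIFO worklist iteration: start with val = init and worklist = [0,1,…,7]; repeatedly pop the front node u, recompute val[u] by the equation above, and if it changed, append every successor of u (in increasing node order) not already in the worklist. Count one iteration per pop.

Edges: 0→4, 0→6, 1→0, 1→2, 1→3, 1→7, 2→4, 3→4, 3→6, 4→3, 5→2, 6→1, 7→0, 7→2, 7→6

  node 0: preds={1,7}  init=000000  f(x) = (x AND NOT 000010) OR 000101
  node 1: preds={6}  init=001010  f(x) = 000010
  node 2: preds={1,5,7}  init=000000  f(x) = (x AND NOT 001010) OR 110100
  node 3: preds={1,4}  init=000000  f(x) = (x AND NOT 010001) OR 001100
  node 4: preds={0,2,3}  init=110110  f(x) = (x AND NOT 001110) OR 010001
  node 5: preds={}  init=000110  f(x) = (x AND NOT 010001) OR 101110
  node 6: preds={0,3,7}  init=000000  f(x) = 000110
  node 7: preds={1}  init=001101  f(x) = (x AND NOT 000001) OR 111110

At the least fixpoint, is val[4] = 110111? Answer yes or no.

Iteration log — 14 steps:
  step 1. node 0  ⊔preds=001111  new=001101  old=000000  +wl: 
  step 2. node 1  ⊔preds=000000  new=001010  stable
  step 3. node 2  ⊔preds=001111  new=110101  old=000000  +wl: 
  step 4. node 3  ⊔preds=111110  new=101110  old=000000  +wl: 
  step 5. node 4  ⊔preds=111111  new=110111  old=110110  +wl: 3
  step 6. node 5  ⊔preds=000000  new=101110  old=000110  +wl: 2
  step 7. node 6  ⊔preds=101111  new=000110  old=000000  +wl: 1
  step 8. node 7  ⊔preds=001010  new=111111  old=001101  +wl: 0,6
  step 9. node 3  ⊔preds=111111  new=101110  stable
  step 10. node 2  ⊔preds=111111  new=110101  stable
  step 11. node 1  ⊔preds=000110  new=001010  stable
  step 12. node 0  ⊔preds=111111  new=111101  old=001101  +wl: 4
  step 13. node 6  ⊔preds=111111  new=000110  stable
  step 14. node 4  ⊔preds=111111  new=110111  stable

Least fixpoint reached:
  node 0: 111101
  node 1: 001010
  node 2: 110101
  node 3: 101110
  node 4: 110111
  node 5: 101110
  node 6: 000110
  node 7: 111111

yes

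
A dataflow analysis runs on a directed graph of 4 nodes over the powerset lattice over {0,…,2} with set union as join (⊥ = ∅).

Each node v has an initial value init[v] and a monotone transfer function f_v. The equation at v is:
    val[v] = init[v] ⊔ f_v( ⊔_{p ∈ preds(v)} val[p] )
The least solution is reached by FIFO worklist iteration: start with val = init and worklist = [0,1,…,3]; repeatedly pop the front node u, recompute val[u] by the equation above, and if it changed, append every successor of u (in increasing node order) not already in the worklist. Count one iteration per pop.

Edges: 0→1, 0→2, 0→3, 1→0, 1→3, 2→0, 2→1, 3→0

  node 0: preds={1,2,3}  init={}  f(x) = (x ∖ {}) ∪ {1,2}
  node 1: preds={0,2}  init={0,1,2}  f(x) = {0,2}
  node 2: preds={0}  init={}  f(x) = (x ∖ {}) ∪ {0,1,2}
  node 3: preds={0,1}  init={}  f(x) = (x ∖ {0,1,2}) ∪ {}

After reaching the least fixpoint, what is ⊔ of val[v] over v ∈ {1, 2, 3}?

Iteration log — 6 steps:
  step 1. node 0  ⊔preds={0,1,2}  new={0,1,2}  old={}  +wl: 
  step 2. node 1  ⊔preds={0,1,2}  new={0,1,2}  stable
  step 3. node 2  ⊔preds={0,1,2}  new={0,1,2}  old={}  +wl: 0,1
  step 4. node 3  ⊔preds={0,1,2}  new={}  stable
  step 5. node 0  ⊔preds={0,1,2}  new={0,1,2}  stable
  step 6. node 1  ⊔preds={0,1,2}  new={0,1,2}  stable

Least fixpoint reached:
  node 0: {0,1,2}
  node 1: {0,1,2}
  node 2: {0,1,2}
  node 3: {}

{0,1,2}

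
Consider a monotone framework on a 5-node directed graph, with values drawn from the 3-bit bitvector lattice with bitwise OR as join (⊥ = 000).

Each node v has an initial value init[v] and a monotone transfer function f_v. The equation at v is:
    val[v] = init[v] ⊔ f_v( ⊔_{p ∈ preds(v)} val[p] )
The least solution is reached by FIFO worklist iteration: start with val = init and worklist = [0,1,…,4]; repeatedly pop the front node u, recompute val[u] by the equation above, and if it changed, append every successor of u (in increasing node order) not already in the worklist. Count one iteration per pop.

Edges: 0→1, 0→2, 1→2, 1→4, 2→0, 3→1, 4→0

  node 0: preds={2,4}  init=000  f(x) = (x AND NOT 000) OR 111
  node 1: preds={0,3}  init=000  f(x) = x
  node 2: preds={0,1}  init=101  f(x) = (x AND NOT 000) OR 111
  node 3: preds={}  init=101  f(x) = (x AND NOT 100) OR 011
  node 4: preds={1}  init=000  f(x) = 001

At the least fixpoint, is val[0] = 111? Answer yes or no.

yes

Worklist (7 pops):
  #1 pop 0: in=101 → 111 (was 000); enqueue []
  #2 pop 1: in=111 → 111 (was 000); enqueue []
  #3 pop 2: in=111 → 111 (was 101); enqueue [0]
  #4 pop 3: in=000 → 111 (was 101); enqueue [1]
  #5 pop 4: in=111 → 001 (was 000); enqueue []
  #6 pop 0: in=111 → 111 (no change)
  #7 pop 1: in=111 → 111 (no change)

Fixpoint:
  val[0] = 111
  val[1] = 111
  val[2] = 111
  val[3] = 111
  val[4] = 001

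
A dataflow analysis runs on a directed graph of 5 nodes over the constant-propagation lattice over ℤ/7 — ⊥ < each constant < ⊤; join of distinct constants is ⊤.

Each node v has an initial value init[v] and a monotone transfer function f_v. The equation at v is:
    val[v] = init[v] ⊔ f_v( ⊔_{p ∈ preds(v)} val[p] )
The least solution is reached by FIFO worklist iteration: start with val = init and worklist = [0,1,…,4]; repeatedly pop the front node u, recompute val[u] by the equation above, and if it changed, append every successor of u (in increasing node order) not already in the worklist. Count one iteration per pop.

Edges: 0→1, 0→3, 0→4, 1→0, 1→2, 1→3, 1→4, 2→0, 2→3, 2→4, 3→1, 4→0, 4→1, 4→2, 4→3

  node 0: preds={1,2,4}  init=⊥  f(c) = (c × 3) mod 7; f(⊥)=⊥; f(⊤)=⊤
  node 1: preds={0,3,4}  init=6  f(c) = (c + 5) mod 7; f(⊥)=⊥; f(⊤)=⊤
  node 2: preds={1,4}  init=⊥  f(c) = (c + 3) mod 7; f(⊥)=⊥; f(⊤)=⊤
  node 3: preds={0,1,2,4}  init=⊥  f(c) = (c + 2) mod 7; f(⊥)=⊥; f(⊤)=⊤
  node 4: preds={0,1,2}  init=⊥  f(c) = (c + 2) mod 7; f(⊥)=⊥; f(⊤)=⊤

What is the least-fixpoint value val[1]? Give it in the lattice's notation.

⊤

Worklist (10 pops):
  #1 pop 0: in=6 → 4 (was ⊥); enqueue []
  #2 pop 1: in=4 → ⊤ (was 6); enqueue [0]
  #3 pop 2: in=⊤ → ⊤ (was ⊥); enqueue []
  #4 pop 3: in=⊤ → ⊤ (was ⊥); enqueue [1]
  #5 pop 4: in=⊤ → ⊤ (was ⊥); enqueue [2,3]
  #6 pop 0: in=⊤ → ⊤ (was 4); enqueue [4]
  #7 pop 1: in=⊤ → ⊤ (no change)
  #8 pop 2: in=⊤ → ⊤ (no change)
  #9 pop 3: in=⊤ → ⊤ (no change)
  #10 pop 4: in=⊤ → ⊤ (no change)

Fixpoint:
  val[0] = ⊤
  val[1] = ⊤
  val[2] = ⊤
  val[3] = ⊤
  val[4] = ⊤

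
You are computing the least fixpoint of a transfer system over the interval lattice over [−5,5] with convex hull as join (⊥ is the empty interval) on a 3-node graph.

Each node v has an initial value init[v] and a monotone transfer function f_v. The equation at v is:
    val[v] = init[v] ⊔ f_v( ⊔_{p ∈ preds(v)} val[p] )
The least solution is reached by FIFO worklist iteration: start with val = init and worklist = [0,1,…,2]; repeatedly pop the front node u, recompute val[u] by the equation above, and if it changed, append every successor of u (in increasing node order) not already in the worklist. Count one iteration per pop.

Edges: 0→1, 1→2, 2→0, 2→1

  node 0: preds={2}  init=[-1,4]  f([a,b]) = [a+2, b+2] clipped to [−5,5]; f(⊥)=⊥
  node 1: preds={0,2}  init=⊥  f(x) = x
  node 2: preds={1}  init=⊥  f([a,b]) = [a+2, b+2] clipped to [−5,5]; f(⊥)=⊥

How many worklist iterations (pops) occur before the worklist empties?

Trace (6 dequeues):
  [1] u=0 | in ⊥ | out [-1,4] | ==
  [2] u=1 | in [-1,4] | out [-1,4] | prev ⊥ | push {}
  [3] u=2 | in [-1,4] | out [1,5] | prev ⊥ | push {0,1}
  [4] u=0 | in [1,5] | out [-1,5] | prev [-1,4] | push {}
  [5] u=1 | in [-1,5] | out [-1,5] | prev [-1,4] | push {2}
  [6] u=2 | in [-1,5] | out [1,5] | ==

Converged values:
  [0] [-1,5]
  [1] [-1,5]
  [2] [1,5]

6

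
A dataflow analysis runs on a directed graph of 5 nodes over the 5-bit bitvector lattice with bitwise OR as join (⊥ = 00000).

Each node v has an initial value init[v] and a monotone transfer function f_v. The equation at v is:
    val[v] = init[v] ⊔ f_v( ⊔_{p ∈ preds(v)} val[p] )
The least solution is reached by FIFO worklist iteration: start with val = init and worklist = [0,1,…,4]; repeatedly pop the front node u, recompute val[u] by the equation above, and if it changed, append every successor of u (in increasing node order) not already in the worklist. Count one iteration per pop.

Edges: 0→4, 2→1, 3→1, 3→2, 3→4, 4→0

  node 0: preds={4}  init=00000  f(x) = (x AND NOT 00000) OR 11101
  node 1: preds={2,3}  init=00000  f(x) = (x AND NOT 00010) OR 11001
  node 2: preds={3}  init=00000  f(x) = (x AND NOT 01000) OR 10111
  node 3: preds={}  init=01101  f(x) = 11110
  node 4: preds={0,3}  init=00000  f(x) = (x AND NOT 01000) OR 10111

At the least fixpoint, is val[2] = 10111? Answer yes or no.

yes

Iteration log — 9 steps:
  step 1. node 0  ⊔preds=00000  new=11101  old=00000  +wl: 
  step 2. node 1  ⊔preds=01101  new=11101  old=00000  +wl: 
  step 3. node 2  ⊔preds=01101  new=10111  old=00000  +wl: 1
  step 4. node 3  ⊔preds=00000  new=11111  old=01101  +wl: 2
  step 5. node 4  ⊔preds=11111  new=10111  old=00000  +wl: 0
  step 6. node 1  ⊔preds=11111  new=11101  stable
  step 7. node 2  ⊔preds=11111  new=10111  stable
  step 8. node 0  ⊔preds=10111  new=11111  old=11101  +wl: 4
  step 9. node 4  ⊔preds=11111  new=10111  stable

Least fixpoint reached:
  node 0: 11111
  node 1: 11101
  node 2: 10111
  node 3: 11111
  node 4: 10111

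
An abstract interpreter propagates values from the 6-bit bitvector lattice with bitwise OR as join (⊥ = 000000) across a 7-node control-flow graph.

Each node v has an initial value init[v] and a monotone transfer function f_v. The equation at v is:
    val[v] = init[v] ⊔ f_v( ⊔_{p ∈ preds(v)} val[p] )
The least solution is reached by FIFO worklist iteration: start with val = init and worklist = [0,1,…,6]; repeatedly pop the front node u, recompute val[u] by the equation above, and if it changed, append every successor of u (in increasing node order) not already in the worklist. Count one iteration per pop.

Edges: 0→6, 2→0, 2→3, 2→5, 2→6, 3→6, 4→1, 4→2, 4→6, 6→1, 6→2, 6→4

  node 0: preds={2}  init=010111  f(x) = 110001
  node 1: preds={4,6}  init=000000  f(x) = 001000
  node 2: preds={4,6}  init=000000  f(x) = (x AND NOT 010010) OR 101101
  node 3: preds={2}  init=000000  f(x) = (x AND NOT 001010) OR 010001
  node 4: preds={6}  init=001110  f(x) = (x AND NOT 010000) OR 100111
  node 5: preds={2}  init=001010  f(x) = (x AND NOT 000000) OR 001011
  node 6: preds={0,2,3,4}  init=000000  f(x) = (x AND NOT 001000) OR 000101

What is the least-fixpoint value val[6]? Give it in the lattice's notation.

Iteration log — 11 steps:
  step 1. node 0  ⊔preds=000000  new=110111  old=010111  +wl: 
  step 2. node 1  ⊔preds=001110  new=001000  old=000000  +wl: 
  step 3. node 2  ⊔preds=001110  new=101101  old=000000  +wl: 0
  step 4. node 3  ⊔preds=101101  new=110101  old=000000  +wl: 
  step 5. node 4  ⊔preds=000000  new=101111  old=001110  +wl: 1,2
  step 6. node 5  ⊔preds=101101  new=101111  old=001010  +wl: 
  step 7. node 6  ⊔preds=111111  new=110111  old=000000  +wl: 4
  step 8. node 0  ⊔preds=101101  new=110111  stable
  step 9. node 1  ⊔preds=111111  new=001000  stable
  step 10. node 2  ⊔preds=111111  new=101101  stable
  step 11. node 4  ⊔preds=110111  new=101111  stable

Least fixpoint reached:
  node 0: 110111
  node 1: 001000
  node 2: 101101
  node 3: 110101
  node 4: 101111
  node 5: 101111
  node 6: 110111

110111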